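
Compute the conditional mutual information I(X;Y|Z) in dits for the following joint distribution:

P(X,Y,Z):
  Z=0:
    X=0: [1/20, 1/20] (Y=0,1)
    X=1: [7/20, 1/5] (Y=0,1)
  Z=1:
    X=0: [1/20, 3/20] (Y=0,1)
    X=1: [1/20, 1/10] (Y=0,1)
0.0020 dits

Conditional mutual information: I(X;Y|Z) = H(X|Z) + H(Y|Z) - H(X,Y|Z)

H(Z) = 0.2812
H(X,Z) = 0.5062 → H(X|Z) = 0.2250
H(Y,Z) = 0.5602 → H(Y|Z) = 0.2790
H(X,Y,Z) = 0.7832 → H(X,Y|Z) = 0.5020

I(X;Y|Z) = 0.2250 + 0.2790 - 0.5020 = 0.0020 dits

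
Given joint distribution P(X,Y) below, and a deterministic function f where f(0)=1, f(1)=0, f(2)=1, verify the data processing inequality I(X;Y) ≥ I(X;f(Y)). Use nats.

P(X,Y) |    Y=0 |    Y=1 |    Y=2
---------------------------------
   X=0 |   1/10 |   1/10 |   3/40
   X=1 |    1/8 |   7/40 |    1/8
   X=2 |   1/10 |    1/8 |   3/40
I(X;Y) = 0.0026, I(X;f(Y)) = 0.0011, inequality holds: 0.0026 ≥ 0.0011

Data Processing Inequality: For any Markov chain X → Y → Z, we have I(X;Y) ≥ I(X;Z).

Here Z = f(Y) is a deterministic function of Y, forming X → Y → Z.

Original I(X;Y) = 0.0026 nats

After applying f:
P(X,Z) where Z=f(Y):
- P(X,Z=0) = P(X,Y=1)
- P(X,Z=1) = P(X,Y=0) + P(X,Y=2)

I(X;Z) = I(X;f(Y)) = 0.0011 nats

Verification: 0.0026 ≥ 0.0011 ✓

Information cannot be created by processing; the function f can only lose information about X.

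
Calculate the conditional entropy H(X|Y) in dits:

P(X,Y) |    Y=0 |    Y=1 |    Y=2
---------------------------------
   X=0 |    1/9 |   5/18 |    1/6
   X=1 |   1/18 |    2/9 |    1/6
0.2956 dits

Using the chain rule: H(X|Y) = H(X,Y) - H(Y)

First, compute H(X,Y) = 0.7348 dits

Marginal P(Y) = (1/6, 1/2, 1/3)
H(Y) = 0.4392 dits

H(X|Y) = H(X,Y) - H(Y) = 0.7348 - 0.4392 = 0.2956 dits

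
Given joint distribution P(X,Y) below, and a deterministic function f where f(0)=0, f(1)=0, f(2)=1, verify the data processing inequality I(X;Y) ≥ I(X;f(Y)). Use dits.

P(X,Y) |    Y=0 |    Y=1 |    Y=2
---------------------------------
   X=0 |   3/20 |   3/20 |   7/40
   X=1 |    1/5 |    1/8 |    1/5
I(X;Y) = 0.0019, I(X;f(Y)) = 0.0000, inequality holds: 0.0019 ≥ 0.0000

Data Processing Inequality: For any Markov chain X → Y → Z, we have I(X;Y) ≥ I(X;Z).

Here Z = f(Y) is a deterministic function of Y, forming X → Y → Z.

Original I(X;Y) = 0.0019 dits

After applying f:
P(X,Z) where Z=f(Y):
- P(X,Z=0) = P(X,Y=0) + P(X,Y=1)
- P(X,Z=1) = P(X,Y=2)

I(X;Z) = I(X;f(Y)) = 0.0000 dits

Verification: 0.0019 ≥ 0.0000 ✓

Information cannot be created by processing; the function f can only lose information about X.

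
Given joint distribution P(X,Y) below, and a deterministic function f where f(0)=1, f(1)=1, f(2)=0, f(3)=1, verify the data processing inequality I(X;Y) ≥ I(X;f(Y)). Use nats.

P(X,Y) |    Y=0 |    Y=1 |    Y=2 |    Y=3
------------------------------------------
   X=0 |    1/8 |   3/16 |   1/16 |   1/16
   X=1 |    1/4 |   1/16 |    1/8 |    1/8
I(X;Y) = 0.0673, I(X;f(Y)) = 0.0052, inequality holds: 0.0673 ≥ 0.0052

Data Processing Inequality: For any Markov chain X → Y → Z, we have I(X;Y) ≥ I(X;Z).

Here Z = f(Y) is a deterministic function of Y, forming X → Y → Z.

Original I(X;Y) = 0.0673 nats

After applying f:
P(X,Z) where Z=f(Y):
- P(X,Z=0) = P(X,Y=2)
- P(X,Z=1) = P(X,Y=0) + P(X,Y=1) + P(X,Y=3)

I(X;Z) = I(X;f(Y)) = 0.0052 nats

Verification: 0.0673 ≥ 0.0052 ✓

Information cannot be created by processing; the function f can only lose information about X.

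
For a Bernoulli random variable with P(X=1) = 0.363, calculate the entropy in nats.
0.6551 nats

The binary entropy function is:
H(p) = -p log(p) - (1-p) log(1-p)

H(0.363) = -0.363 × log_e(0.363) - 0.637 × log_e(0.637)
H(0.363) = 0.6551 nats

Note: Binary entropy is maximized at p=0.5 (H=1 bit) and minimized at p=0 or p=1 (H=0).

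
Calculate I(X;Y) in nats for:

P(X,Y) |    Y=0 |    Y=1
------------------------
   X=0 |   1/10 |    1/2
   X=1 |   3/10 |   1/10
0.1777 nats

Mutual information: I(X;Y) = H(X) + H(Y) - H(X,Y)

Marginals:
P(X) = (3/5, 2/5), H(X) = 0.6730 nats
P(Y) = (2/5, 3/5), H(Y) = 0.6730 nats

Joint entropy: H(X,Y) = 1.1683 nats

I(X;Y) = 0.6730 + 0.6730 - 1.1683 = 0.1777 nats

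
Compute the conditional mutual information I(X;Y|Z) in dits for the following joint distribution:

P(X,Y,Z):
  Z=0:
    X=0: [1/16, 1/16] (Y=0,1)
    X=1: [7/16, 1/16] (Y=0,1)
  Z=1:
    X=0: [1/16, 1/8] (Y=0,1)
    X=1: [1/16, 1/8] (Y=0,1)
0.0164 dits

Conditional mutual information: I(X;Y|Z) = H(X|Z) + H(Y|Z) - H(X,Y|Z)

H(Z) = 0.2873
H(X,Z) = 0.5360 → H(X|Z) = 0.2487
H(Y,Z) = 0.5268 → H(Y|Z) = 0.2395
H(X,Y,Z) = 0.7591 → H(X,Y|Z) = 0.4718

I(X;Y|Z) = 0.2487 + 0.2395 - 0.4718 = 0.0164 dits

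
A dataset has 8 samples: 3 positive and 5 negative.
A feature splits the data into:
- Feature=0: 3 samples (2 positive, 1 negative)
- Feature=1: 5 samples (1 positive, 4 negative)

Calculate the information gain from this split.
0.1589 bits

Information Gain = H(Y) - H(Y|Feature)

Before split:
P(positive) = 3/8 = 0.3750
H(Y) = 0.9544 bits

After split:
Feature=0: H = 0.9183 bits (weight = 3/8)
Feature=1: H = 0.7219 bits (weight = 5/8)
H(Y|Feature) = (3/8)×0.9183 + (5/8)×0.7219 = 0.7956 bits

Information Gain = 0.9544 - 0.7956 = 0.1589 bits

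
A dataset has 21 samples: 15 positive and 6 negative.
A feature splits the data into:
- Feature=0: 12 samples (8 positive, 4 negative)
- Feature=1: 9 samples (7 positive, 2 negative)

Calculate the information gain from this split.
0.0109 bits

Information Gain = H(Y) - H(Y|Feature)

Before split:
P(positive) = 15/21 = 0.7143
H(Y) = 0.8631 bits

After split:
Feature=0: H = 0.9183 bits (weight = 12/21)
Feature=1: H = 0.7642 bits (weight = 9/21)
H(Y|Feature) = (12/21)×0.9183 + (9/21)×0.7642 = 0.8523 bits

Information Gain = 0.8631 - 0.8523 = 0.0109 bits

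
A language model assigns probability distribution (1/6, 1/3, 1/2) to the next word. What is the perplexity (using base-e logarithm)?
2.7495

Perplexity is e^H (or exp(H) for natural log).

First, H = -Σ p log p = 1.0114 nats
Perplexity = e^1.0114 = 2.7495

Interpretation: The model's uncertainty is equivalent to choosing uniformly among 2.7 options.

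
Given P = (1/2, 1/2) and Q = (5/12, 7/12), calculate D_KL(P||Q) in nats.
0.0141 nats

KL divergence: D_KL(P||Q) = Σ p(x) log(p(x)/q(x))

Computing term by term:
  x=0: 1/2 × log_e[(1/2)/(5/12)] = 1/2 × 0.1823 = 0.0912
  x=1: 1/2 × log_e[(1/2)/(7/12)] = 1/2 × -0.1542 = -0.0771

D_KL(P||Q) = 0.0141 nats

Note: KL divergence is always non-negative and equals 0 iff P = Q.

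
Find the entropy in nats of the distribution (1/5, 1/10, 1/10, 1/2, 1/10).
1.3592 nats

Shannon entropy is H(X) = -Σ p(x) log p(x).

For P = (1/5, 1/10, 1/10, 1/2, 1/10):
H = -1/5 × log_e(1/5) -1/10 × log_e(1/10) -1/10 × log_e(1/10) -1/2 × log_e(1/2) -1/10 × log_e(1/10)
H = 1.3592 nats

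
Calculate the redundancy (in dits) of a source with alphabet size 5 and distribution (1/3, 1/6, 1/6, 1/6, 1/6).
0.0212 dits

Redundancy measures how far a source is from maximum entropy:
R = H_max - H(X)

Maximum entropy for 5 symbols: H_max = log_10(5) = 0.6990 dits
Actual entropy: H(X) = 0.6778 dits
Redundancy: R = 0.6990 - 0.6778 = 0.0212 dits

This redundancy represents potential for compression: the source could be compressed by 0.0212 dits per symbol.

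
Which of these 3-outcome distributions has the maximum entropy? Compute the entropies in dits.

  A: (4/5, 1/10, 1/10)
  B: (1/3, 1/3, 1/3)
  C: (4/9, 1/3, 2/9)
B

For a discrete distribution over n outcomes, entropy is maximized by the uniform distribution.

Computing entropies:
H(A) = 0.2775 dits
H(B) = 0.4771 dits
H(C) = 0.4607 dits

The uniform distribution (where all probabilities equal 1/3) achieves the maximum entropy of log_10(3) = 0.4771 dits.

Distribution B has the highest entropy.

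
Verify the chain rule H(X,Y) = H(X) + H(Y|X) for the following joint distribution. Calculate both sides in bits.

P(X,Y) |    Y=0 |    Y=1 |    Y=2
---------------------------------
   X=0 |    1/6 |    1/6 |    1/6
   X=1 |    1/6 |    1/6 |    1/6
H(X,Y) = 2.5850, H(X) = 1.0000, H(Y|X) = 1.5850 (all in bits)

Chain rule: H(X,Y) = H(X) + H(Y|X)

Left side — joint entropy directly:
H(X,Y) = -Σ p(x,y) log p(x,y) = 2.5850 bits

Right side — compute H(Y|X) from the conditional distributions:
P(X) = (1/2, 1/2), so H(X) = 1.0000 bits
H(Y|X) = Σ_x P(X=x) · H(Y|X=x):
  P(Y|X=0) = (1/3, 1/3, 1/3), H(Y|X=0) = 1.5850, weight P(X=0) = 1/2
  P(Y|X=1) = (1/3, 1/3, 1/3), H(Y|X=1) = 1.5850, weight P(X=1) = 1/2
H(Y|X) = 1.5850 bits

H(X) + H(Y|X) = 1.0000 + 1.5850 = 2.5850 bits

Both sides equal 2.5850 bits. ✓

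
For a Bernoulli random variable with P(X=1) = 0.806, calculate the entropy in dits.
0.2137 dits

The binary entropy function is:
H(p) = -p log(p) - (1-p) log(1-p)

H(0.806) = -0.806 × log_10(0.806) - 0.194 × log_10(0.194)
H(0.806) = 0.2137 dits

Note: Binary entropy is maximized at p=0.5 (H=1 bit) and minimized at p=0 or p=1 (H=0).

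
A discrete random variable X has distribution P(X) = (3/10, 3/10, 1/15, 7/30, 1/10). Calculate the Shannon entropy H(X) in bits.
2.1247 bits

Shannon entropy is H(X) = -Σ p(x) log p(x).

For P = (3/10, 3/10, 1/15, 7/30, 1/10):
H = -3/10 × log_2(3/10) -3/10 × log_2(3/10) -1/15 × log_2(1/15) -7/30 × log_2(7/30) -1/10 × log_2(1/10)
H = 2.1247 bits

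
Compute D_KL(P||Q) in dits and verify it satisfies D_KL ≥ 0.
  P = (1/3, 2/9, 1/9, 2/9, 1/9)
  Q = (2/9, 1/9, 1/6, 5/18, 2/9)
0.0510 dits

KL divergence satisfies the Gibbs inequality: D_KL(P||Q) ≥ 0 for all distributions P, Q.

D_KL(P||Q) = Σ p(x) log(p(x)/q(x))
Term by term:
  x=0: 1/3 × log_10[(1/3)/(2/9)] = 0.0587
  x=1: 2/9 × log_10[(2/9)/(1/9)] = 0.0669
  x=2: 1/9 × log_10[(1/9)/(1/6)] = -0.0196
  x=3: 2/9 × log_10[(2/9)/(5/18)] = -0.0215
  x=4: 1/9 × log_10[(1/9)/(2/9)] = -0.0334
D_KL(P||Q) = 0.0510 dits

D_KL(P||Q) = 0.0510 ≥ 0 ✓

This non-negativity is a fundamental property: relative entropy cannot be negative because it measures how different Q is from P.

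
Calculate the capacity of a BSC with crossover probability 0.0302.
0.8046 bits

For a binary symmetric channel (BSC) with error probability p:
Capacity C = 1 - H(p) bits per symbol

where H(p) = -p log₂(p) - (1-p) log₂(1-p) is the binary entropy function.

H(0.0302) = 0.1954 bits
C = 1 - 0.1954 = 0.8046 bits per symbol

This means we can reliably transmit up to 0.8046 bits of information per channel use.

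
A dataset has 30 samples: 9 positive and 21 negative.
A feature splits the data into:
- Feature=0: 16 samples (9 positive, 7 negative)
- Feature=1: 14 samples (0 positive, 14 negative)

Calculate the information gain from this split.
0.3540 bits

Information Gain = H(Y) - H(Y|Feature)

Before split:
P(positive) = 9/30 = 0.3000
H(Y) = 0.8813 bits

After split:
Feature=0: H = 0.9887 bits (weight = 16/30)
Feature=1: H = 0.0000 bits (weight = 14/30)
H(Y|Feature) = (16/30)×0.9887 + (14/30)×0.0000 = 0.5273 bits

Information Gain = 0.8813 - 0.5273 = 0.3540 bits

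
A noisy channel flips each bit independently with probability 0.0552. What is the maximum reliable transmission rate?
0.6919 bits

For a binary symmetric channel (BSC) with error probability p:
Capacity C = 1 - H(p) bits per symbol

where H(p) = -p log₂(p) - (1-p) log₂(1-p) is the binary entropy function.

H(0.0552) = 0.3081 bits
C = 1 - 0.3081 = 0.6919 bits per symbol

This means we can reliably transmit up to 0.6919 bits of information per channel use.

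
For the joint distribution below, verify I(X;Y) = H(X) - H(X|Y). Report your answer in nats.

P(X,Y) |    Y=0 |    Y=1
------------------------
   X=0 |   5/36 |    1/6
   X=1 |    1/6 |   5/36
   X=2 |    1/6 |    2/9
I(X;Y) = 0.0050 nats

Mutual information has multiple equivalent forms:
- I(X;Y) = H(X) - H(X|Y)
- I(X;Y) = H(Y) - H(Y|X)
- I(X;Y) = H(X) + H(Y) - H(X,Y)

Computing all quantities:
H(X) = 1.0918, H(Y) = 0.6916, H(X,Y) = 1.7785
H(X|Y) = 1.0869, H(Y|X) = 0.6866

Verification:
H(X) - H(X|Y) = 1.0918 - 1.0869 = 0.0050
H(Y) - H(Y|X) = 0.6916 - 0.6866 = 0.0050
H(X) + H(Y) - H(X,Y) = 1.0918 + 0.6916 - 1.7785 = 0.0050

All forms give I(X;Y) = 0.0050 nats. ✓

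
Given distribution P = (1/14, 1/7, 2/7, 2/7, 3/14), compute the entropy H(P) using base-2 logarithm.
2.1820 bits

Shannon entropy is H(X) = -Σ p(x) log p(x).

For P = (1/14, 1/7, 2/7, 2/7, 3/14):
H = -1/14 × log_2(1/14) -1/7 × log_2(1/7) -2/7 × log_2(2/7) -2/7 × log_2(2/7) -3/14 × log_2(3/14)
H = 2.1820 bits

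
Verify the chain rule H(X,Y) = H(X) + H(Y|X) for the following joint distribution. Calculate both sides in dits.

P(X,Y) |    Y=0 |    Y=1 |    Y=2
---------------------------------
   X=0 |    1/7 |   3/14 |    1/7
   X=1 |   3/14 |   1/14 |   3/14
H(X,Y) = 0.7534, H(X) = 0.3010, H(Y|X) = 0.4524 (all in dits)

Chain rule: H(X,Y) = H(X) + H(Y|X)

Left side — joint entropy directly:
H(X,Y) = -Σ p(x,y) log p(x,y) = 0.7534 dits

Right side — compute H(Y|X) from the conditional distributions:
P(X) = (1/2, 1/2), so H(X) = 0.3010 dits
H(Y|X) = Σ_x P(X=x) · H(Y|X=x):
  P(Y|X=0) = (2/7, 3/7, 2/7), H(Y|X=0) = 0.4686, weight P(X=0) = 1/2
  P(Y|X=1) = (3/7, 1/7, 3/7), H(Y|X=1) = 0.4361, weight P(X=1) = 1/2
H(Y|X) = 0.4524 dits

H(X) + H(Y|X) = 0.3010 + 0.4524 = 0.7534 dits

Both sides equal 0.7534 dits. ✓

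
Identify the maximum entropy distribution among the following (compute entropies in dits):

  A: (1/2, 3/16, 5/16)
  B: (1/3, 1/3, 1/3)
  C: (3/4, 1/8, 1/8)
B

For a discrete distribution over n outcomes, entropy is maximized by the uniform distribution.

Computing entropies:
H(A) = 0.4447 dits
H(B) = 0.4771 dits
H(C) = 0.3195 dits

The uniform distribution (where all probabilities equal 1/3) achieves the maximum entropy of log_10(3) = 0.4771 dits.

Distribution B has the highest entropy.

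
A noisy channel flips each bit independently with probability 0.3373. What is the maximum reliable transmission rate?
0.0778 bits

For a binary symmetric channel (BSC) with error probability p:
Capacity C = 1 - H(p) bits per symbol

where H(p) = -p log₂(p) - (1-p) log₂(1-p) is the binary entropy function.

H(0.3373) = 0.9222 bits
C = 1 - 0.9222 = 0.0778 bits per symbol

This means we can reliably transmit up to 0.0778 bits of information per channel use.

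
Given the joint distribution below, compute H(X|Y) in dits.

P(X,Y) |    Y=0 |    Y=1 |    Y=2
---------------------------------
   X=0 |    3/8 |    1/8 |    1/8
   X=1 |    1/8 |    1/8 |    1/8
0.2726 dits

Using the chain rule: H(X|Y) = H(X,Y) - H(Y)

First, compute H(X,Y) = 0.7242 dits

Marginal P(Y) = (1/2, 1/4, 1/4)
H(Y) = 0.4515 dits

H(X|Y) = H(X,Y) - H(Y) = 0.7242 - 0.4515 = 0.2726 dits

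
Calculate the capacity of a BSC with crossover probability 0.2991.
0.1198 bits

For a binary symmetric channel (BSC) with error probability p:
Capacity C = 1 - H(p) bits per symbol

where H(p) = -p log₂(p) - (1-p) log₂(1-p) is the binary entropy function.

H(0.2991) = 0.8802 bits
C = 1 - 0.8802 = 0.1198 bits per symbol

This means we can reliably transmit up to 0.1198 bits of information per channel use.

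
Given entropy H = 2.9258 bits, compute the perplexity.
7.5989

Perplexity is 2^H (or exp(H) for natural log).

H = 2.9258 bits
Perplexity = 2^2.9258 = 7.5989

Interpretation: The model's uncertainty is equivalent to choosing uniformly among 7.6 options.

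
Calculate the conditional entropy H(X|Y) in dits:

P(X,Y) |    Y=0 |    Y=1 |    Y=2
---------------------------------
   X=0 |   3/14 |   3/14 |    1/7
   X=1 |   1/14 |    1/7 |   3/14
0.2786 dits

Using the chain rule: H(X|Y) = H(X,Y) - H(Y)

First, compute H(X,Y) = 0.7534 dits

Marginal P(Y) = (2/7, 5/14, 5/14)
H(Y) = 0.4748 dits

H(X|Y) = H(X,Y) - H(Y) = 0.7534 - 0.4748 = 0.2786 dits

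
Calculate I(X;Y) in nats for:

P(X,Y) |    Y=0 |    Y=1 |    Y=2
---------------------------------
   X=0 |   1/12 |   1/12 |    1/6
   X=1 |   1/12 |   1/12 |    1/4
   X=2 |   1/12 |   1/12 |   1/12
0.0225 nats

Mutual information: I(X;Y) = H(X) + H(Y) - H(X,Y)

Marginals:
P(X) = (1/3, 5/12, 1/4), H(X) = 1.0776 nats
P(Y) = (1/4, 1/4, 1/2), H(Y) = 1.0397 nats

Joint entropy: H(X,Y) = 2.0947 nats

I(X;Y) = 1.0776 + 1.0397 - 2.0947 = 0.0225 nats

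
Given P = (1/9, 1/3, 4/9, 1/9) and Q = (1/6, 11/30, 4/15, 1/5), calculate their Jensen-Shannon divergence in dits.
0.0091 dits

Jensen-Shannon divergence is:
JSD(P||Q) = 0.5 × D_KL(P||M) + 0.5 × D_KL(Q||M)
where M = 0.5 × (P + Q) is the mixture distribution.

M = 0.5 × (1/9, 1/3, 4/9, 1/9) + 0.5 × (1/6, 11/30, 4/15, 1/5) = (5/36, 7/20, 0.355556, 0.155556)

D_KL(P||M) = 0.0090 dits
D_KL(Q||M) = 0.0091 dits

JSD(P||Q) = 0.5 × 0.0090 + 0.5 × 0.0091 = 0.0091 dits

Unlike KL divergence, JSD is symmetric and bounded: 0 ≤ JSD ≤ log(2).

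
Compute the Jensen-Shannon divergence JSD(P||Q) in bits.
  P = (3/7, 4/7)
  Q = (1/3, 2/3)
0.0069 bits

Jensen-Shannon divergence is:
JSD(P||Q) = 0.5 × D_KL(P||M) + 0.5 × D_KL(Q||M)
where M = 0.5 × (P + Q) is the mixture distribution.

M = 0.5 × (3/7, 4/7) + 0.5 × (1/3, 2/3) = (8/21, 13/21)

D_KL(P||M) = 0.0068 bits
D_KL(Q||M) = 0.0071 bits

JSD(P||Q) = 0.5 × 0.0068 + 0.5 × 0.0071 = 0.0069 bits

Unlike KL divergence, JSD is symmetric and bounded: 0 ≤ JSD ≤ log(2).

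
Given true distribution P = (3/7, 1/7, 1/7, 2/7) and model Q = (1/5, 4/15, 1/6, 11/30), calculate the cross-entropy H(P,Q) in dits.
0.6172 dits

Cross-entropy: H(P,Q) = -Σ p(x) log q(x)

Alternatively: H(P,Q) = H(P) + D_KL(P||Q)
H(P) = 0.5546 dits
D_KL(P||Q) = 0.0626 dits

H(P,Q) = 0.5546 + 0.0626 = 0.6172 dits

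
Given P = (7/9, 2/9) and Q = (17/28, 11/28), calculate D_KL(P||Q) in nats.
0.0660 nats

KL divergence: D_KL(P||Q) = Σ p(x) log(p(x)/q(x))

Computing term by term:
  x=0: 7/9 × log_e[(7/9)/(17/28)] = 7/9 × 0.2477 = 0.1926
  x=1: 2/9 × log_e[(2/9)/(11/28)] = 2/9 × -0.5698 = -0.1266

D_KL(P||Q) = 0.0660 nats

Note: KL divergence is always non-negative and equals 0 iff P = Q.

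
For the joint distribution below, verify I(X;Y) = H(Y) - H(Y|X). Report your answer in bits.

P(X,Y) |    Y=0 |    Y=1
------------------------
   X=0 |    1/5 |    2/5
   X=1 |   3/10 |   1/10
I(X;Y) = 0.1245 bits

Mutual information has multiple equivalent forms:
- I(X;Y) = H(X) - H(X|Y)
- I(X;Y) = H(Y) - H(Y|X)
- I(X;Y) = H(X) + H(Y) - H(X,Y)

Computing all quantities:
H(X) = 0.9710, H(Y) = 1.0000, H(X,Y) = 1.8464
H(X|Y) = 0.8464, H(Y|X) = 0.8755

Verification:
H(X) - H(X|Y) = 0.9710 - 0.8464 = 0.1245
H(Y) - H(Y|X) = 1.0000 - 0.8755 = 0.1245
H(X) + H(Y) - H(X,Y) = 0.9710 + 1.0000 - 1.8464 = 0.1245

All forms give I(X;Y) = 0.1245 bits. ✓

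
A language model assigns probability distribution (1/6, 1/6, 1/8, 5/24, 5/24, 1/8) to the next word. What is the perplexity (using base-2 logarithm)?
5.8750

Perplexity is 2^H (or exp(H) for natural log).

First, H = -Σ p log p = 2.5546 bits
Perplexity = 2^2.5546 = 5.8750

Interpretation: The model's uncertainty is equivalent to choosing uniformly among 5.9 options.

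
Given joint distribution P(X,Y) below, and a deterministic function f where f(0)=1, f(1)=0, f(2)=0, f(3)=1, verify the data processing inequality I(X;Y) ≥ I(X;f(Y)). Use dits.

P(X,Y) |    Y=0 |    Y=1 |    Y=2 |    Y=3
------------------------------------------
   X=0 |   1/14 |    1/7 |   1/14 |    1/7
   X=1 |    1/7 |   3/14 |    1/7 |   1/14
I(X;Y) = 0.0145, I(X;f(Y)) = 0.0034, inequality holds: 0.0145 ≥ 0.0034

Data Processing Inequality: For any Markov chain X → Y → Z, we have I(X;Y) ≥ I(X;Z).

Here Z = f(Y) is a deterministic function of Y, forming X → Y → Z.

Original I(X;Y) = 0.0145 dits

After applying f:
P(X,Z) where Z=f(Y):
- P(X,Z=0) = P(X,Y=1) + P(X,Y=2)
- P(X,Z=1) = P(X,Y=0) + P(X,Y=3)

I(X;Z) = I(X;f(Y)) = 0.0034 dits

Verification: 0.0145 ≥ 0.0034 ✓

Information cannot be created by processing; the function f can only lose information about X.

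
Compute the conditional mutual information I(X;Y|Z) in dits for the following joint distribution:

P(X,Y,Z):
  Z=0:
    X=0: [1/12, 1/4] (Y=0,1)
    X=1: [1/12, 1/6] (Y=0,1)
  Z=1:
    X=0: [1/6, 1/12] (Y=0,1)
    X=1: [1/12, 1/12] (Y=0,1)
0.0036 dits

Conditional mutual information: I(X;Y|Z) = H(X|Z) + H(Y|Z) - H(X,Y|Z)

H(Z) = 0.2950
H(X,Z) = 0.5898 → H(X|Z) = 0.2948
H(Y,Z) = 0.5683 → H(Y|Z) = 0.2734
H(X,Y,Z) = 0.8596 → H(X,Y|Z) = 0.5646

I(X;Y|Z) = 0.2948 + 0.2734 - 0.5646 = 0.0036 dits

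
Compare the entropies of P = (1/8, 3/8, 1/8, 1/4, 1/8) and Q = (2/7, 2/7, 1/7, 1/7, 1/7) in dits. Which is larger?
Q

Computing entropies in dits:
H(P) = 0.6489
H(Q) = 0.6731

Distribution Q has higher entropy.

Intuition: The distribution closer to uniform (more spread out) has higher entropy.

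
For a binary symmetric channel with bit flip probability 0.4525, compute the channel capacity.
0.0065 bits

For a binary symmetric channel (BSC) with error probability p:
Capacity C = 1 - H(p) bits per symbol

where H(p) = -p log₂(p) - (1-p) log₂(1-p) is the binary entropy function.

H(0.4525) = 0.9935 bits
C = 1 - 0.9935 = 0.0065 bits per symbol

This means we can reliably transmit up to 0.0065 bits of information per channel use.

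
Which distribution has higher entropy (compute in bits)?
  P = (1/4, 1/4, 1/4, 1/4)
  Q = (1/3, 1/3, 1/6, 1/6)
P

Computing entropies in bits:
H(P) = 2.0000
H(Q) = 1.9183

Distribution P has higher entropy.

Intuition: The distribution closer to uniform (more spread out) has higher entropy.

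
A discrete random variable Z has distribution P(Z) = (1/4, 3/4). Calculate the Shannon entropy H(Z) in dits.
0.2442 dits

Shannon entropy is H(X) = -Σ p(x) log p(x).

For P = (1/4, 3/4):
H = -1/4 × log_10(1/4) -3/4 × log_10(3/4)
H = 0.2442 dits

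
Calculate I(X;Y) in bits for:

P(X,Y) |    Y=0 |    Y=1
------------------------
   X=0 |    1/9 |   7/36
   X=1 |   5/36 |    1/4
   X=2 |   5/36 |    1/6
0.0057 bits

Mutual information: I(X;Y) = H(X) + H(Y) - H(X,Y)

Marginals:
P(X) = (11/36, 7/18, 11/36), H(X) = 1.5752 bits
P(Y) = (7/18, 11/18), H(Y) = 0.9641 bits

Joint entropy: H(X,Y) = 2.5335 bits

I(X;Y) = 1.5752 + 0.9641 - 2.5335 = 0.0057 bits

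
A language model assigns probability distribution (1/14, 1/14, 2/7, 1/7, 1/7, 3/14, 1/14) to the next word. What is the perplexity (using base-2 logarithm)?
6.1075

Perplexity is 2^H (or exp(H) for natural log).

First, H = -Σ p log p = 2.6106 bits
Perplexity = 2^2.6106 = 6.1075

Interpretation: The model's uncertainty is equivalent to choosing uniformly among 6.1 options.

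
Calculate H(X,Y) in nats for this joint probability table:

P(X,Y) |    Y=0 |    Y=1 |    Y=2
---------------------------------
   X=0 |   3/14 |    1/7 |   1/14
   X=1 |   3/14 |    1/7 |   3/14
1.7348 nats

Joint entropy is H(X,Y) = -Σ_{x,y} p(x,y) log p(x,y).

Summing over all non-zero entries:
H(X,Y) = -[3/14·log_e(3/14) + 1/7·log_e(1/7) + 1/14·log_e(1/14) + 3/14·log_e(3/14) + 1/7·log_e(1/7) + 3/14·log_e(3/14)]
H(X,Y) = 1.7348 nats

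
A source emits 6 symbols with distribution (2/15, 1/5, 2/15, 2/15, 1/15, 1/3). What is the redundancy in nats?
0.1172 nats

Redundancy measures how far a source is from maximum entropy:
R = H_max - H(X)

Maximum entropy for 6 symbols: H_max = log_e(6) = 1.7918 nats
Actual entropy: H(X) = 1.6746 nats
Redundancy: R = 1.7918 - 1.6746 = 0.1172 nats

This redundancy represents potential for compression: the source could be compressed by 0.1172 nats per symbol.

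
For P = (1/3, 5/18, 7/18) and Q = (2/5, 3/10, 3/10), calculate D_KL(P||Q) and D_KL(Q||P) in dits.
D_KL(P||Q) = 0.0082, D_KL(Q||P) = 0.0079

KL divergence is not symmetric: D_KL(P||Q) ≠ D_KL(Q||P) in general.

D_KL(P||Q) = 0.0082 dits
D_KL(Q||P) = 0.0079 dits

No, they are not equal!

This asymmetry is why KL divergence is not a true distance metric.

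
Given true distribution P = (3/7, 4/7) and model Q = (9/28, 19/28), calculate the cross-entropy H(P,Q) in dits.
0.3075 dits

Cross-entropy: H(P,Q) = -Σ p(x) log q(x)

Alternatively: H(P,Q) = H(P) + D_KL(P||Q)
H(P) = 0.2966 dits
D_KL(P||Q) = 0.0109 dits

H(P,Q) = 0.2966 + 0.0109 = 0.3075 dits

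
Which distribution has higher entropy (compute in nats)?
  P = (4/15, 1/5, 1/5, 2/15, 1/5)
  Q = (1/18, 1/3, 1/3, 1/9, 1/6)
P

Computing entropies in nats:
H(P) = 1.5868
H(Q) = 1.4357

Distribution P has higher entropy.

Intuition: The distribution closer to uniform (more spread out) has higher entropy.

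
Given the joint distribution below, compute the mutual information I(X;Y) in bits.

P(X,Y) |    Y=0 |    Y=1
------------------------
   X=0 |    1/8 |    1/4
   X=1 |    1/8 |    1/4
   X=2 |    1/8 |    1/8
0.0157 bits

Mutual information: I(X;Y) = H(X) + H(Y) - H(X,Y)

Marginals:
P(X) = (3/8, 3/8, 1/4), H(X) = 1.5613 bits
P(Y) = (3/8, 5/8), H(Y) = 0.9544 bits

Joint entropy: H(X,Y) = 2.5000 bits

I(X;Y) = 1.5613 + 0.9544 - 2.5000 = 0.0157 bits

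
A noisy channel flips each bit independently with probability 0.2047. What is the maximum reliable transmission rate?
0.2688 bits

For a binary symmetric channel (BSC) with error probability p:
Capacity C = 1 - H(p) bits per symbol

where H(p) = -p log₂(p) - (1-p) log₂(1-p) is the binary entropy function.

H(0.2047) = 0.7312 bits
C = 1 - 0.7312 = 0.2688 bits per symbol

This means we can reliably transmit up to 0.2688 bits of information per channel use.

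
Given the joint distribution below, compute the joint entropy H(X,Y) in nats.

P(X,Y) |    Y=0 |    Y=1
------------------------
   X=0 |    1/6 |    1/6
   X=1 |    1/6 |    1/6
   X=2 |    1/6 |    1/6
1.7918 nats

Joint entropy is H(X,Y) = -Σ_{x,y} p(x,y) log p(x,y).

Summing over all non-zero entries:
H(X,Y) = -[1/6·log_e(1/6) + 1/6·log_e(1/6) + 1/6·log_e(1/6) + 1/6·log_e(1/6) + 1/6·log_e(1/6) + 1/6·log_e(1/6)]
H(X,Y) = 1.7918 nats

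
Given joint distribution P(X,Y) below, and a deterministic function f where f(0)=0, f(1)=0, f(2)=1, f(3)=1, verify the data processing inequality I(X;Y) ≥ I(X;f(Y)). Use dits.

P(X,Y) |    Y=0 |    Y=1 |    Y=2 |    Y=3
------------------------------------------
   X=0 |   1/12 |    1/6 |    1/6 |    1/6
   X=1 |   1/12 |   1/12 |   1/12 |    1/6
I(X;Y) = 0.0062, I(X;f(Y)) = 0.0002, inequality holds: 0.0062 ≥ 0.0002

Data Processing Inequality: For any Markov chain X → Y → Z, we have I(X;Y) ≥ I(X;Z).

Here Z = f(Y) is a deterministic function of Y, forming X → Y → Z.

Original I(X;Y) = 0.0062 dits

After applying f:
P(X,Z) where Z=f(Y):
- P(X,Z=0) = P(X,Y=0) + P(X,Y=1)
- P(X,Z=1) = P(X,Y=2) + P(X,Y=3)

I(X;Z) = I(X;f(Y)) = 0.0002 dits

Verification: 0.0062 ≥ 0.0002 ✓

Information cannot be created by processing; the function f can only lose information about X.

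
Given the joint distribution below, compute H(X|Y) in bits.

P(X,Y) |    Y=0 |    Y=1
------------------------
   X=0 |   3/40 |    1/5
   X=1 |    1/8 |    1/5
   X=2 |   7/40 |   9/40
1.5539 bits

Using the chain rule: H(X|Y) = H(X,Y) - H(Y)

First, compute H(X,Y) = 2.5083 bits

Marginal P(Y) = (3/8, 5/8)
H(Y) = 0.9544 bits

H(X|Y) = H(X,Y) - H(Y) = 2.5083 - 0.9544 = 1.5539 bits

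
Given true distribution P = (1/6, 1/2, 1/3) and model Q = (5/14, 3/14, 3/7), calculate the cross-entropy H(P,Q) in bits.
1.7662 bits

Cross-entropy: H(P,Q) = -Σ p(x) log q(x)

Alternatively: H(P,Q) = H(P) + D_KL(P||Q)
H(P) = 1.4591 bits
D_KL(P||Q) = 0.3071 bits

H(P,Q) = 1.4591 + 0.3071 = 1.7662 bits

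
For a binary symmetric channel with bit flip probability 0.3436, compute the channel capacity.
0.0718 bits

For a binary symmetric channel (BSC) with error probability p:
Capacity C = 1 - H(p) bits per symbol

where H(p) = -p log₂(p) - (1-p) log₂(1-p) is the binary entropy function.

H(0.3436) = 0.9282 bits
C = 1 - 0.9282 = 0.0718 bits per symbol

This means we can reliably transmit up to 0.0718 bits of information per channel use.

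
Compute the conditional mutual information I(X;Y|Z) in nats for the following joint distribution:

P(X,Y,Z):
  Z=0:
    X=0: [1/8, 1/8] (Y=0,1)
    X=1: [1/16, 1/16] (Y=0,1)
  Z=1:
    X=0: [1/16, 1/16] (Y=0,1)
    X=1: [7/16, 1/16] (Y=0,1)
0.0377 nats

Conditional mutual information: I(X;Y|Z) = H(X|Z) + H(Y|Z) - H(X,Y|Z)

H(Z) = 0.6616
H(X,Z) = 1.2130 → H(X|Z) = 0.5514
H(Y,Z) = 1.2342 → H(Y|Z) = 0.5727
H(X,Y,Z) = 1.7480 → H(X,Y|Z) = 1.0864

I(X;Y|Z) = 0.5514 + 0.5727 - 1.0864 = 0.0377 nats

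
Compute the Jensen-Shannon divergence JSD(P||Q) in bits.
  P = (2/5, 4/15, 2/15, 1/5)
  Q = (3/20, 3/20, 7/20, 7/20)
0.1057 bits

Jensen-Shannon divergence is:
JSD(P||Q) = 0.5 × D_KL(P||M) + 0.5 × D_KL(Q||M)
where M = 0.5 × (P + Q) is the mixture distribution.

M = 0.5 × (2/5, 4/15, 2/15, 1/5) + 0.5 × (3/20, 3/20, 7/20, 7/20) = (11/40, 5/24, 0.241667, 11/40)

D_KL(P||M) = 0.1049 bits
D_KL(Q||M) = 0.1065 bits

JSD(P||Q) = 0.5 × 0.1049 + 0.5 × 0.1065 = 0.1057 bits

Unlike KL divergence, JSD is symmetric and bounded: 0 ≤ JSD ≤ log(2).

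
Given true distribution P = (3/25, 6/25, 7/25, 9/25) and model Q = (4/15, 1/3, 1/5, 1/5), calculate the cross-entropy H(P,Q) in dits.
0.6307 dits

Cross-entropy: H(P,Q) = -Σ p(x) log q(x)

Alternatively: H(P,Q) = H(P) + D_KL(P||Q)
H(P) = 0.5738 dits
D_KL(P||Q) = 0.0570 dits

H(P,Q) = 0.5738 + 0.0570 = 0.6307 dits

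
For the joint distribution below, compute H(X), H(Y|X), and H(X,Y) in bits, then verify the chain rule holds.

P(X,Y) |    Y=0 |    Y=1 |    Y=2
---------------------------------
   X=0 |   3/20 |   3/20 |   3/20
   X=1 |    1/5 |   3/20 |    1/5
H(X,Y) = 2.5710, H(X) = 0.9928, H(Y|X) = 1.5782 (all in bits)

Chain rule: H(X,Y) = H(X) + H(Y|X)

Left side — joint entropy directly:
H(X,Y) = -Σ p(x,y) log p(x,y) = 2.5710 bits

Right side — compute H(Y|X) from the conditional distributions:
P(X) = (9/20, 11/20), so H(X) = 0.9928 bits
H(Y|X) = Σ_x P(X=x) · H(Y|X=x):
  P(Y|X=0) = (1/3, 1/3, 1/3), H(Y|X=0) = 1.5850, weight P(X=0) = 9/20
  P(Y|X=1) = (4/11, 3/11, 4/11), H(Y|X=1) = 1.5726, weight P(X=1) = 11/20
H(Y|X) = 1.5782 bits

H(X) + H(Y|X) = 0.9928 + 1.5782 = 2.5710 bits

Both sides equal 2.5710 bits. ✓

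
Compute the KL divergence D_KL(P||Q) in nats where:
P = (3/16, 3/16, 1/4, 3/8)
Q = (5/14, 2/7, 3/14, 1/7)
0.2006 nats

KL divergence: D_KL(P||Q) = Σ p(x) log(p(x)/q(x))

Computing term by term:
  x=0: 3/16 × log_e[(3/16)/(5/14)] = 3/16 × -0.6444 = -0.1208
  x=1: 3/16 × log_e[(3/16)/(2/7)] = 3/16 × -0.4212 = -0.0790
  x=2: 1/4 × log_e[(1/4)/(3/14)] = 1/4 × 0.1542 = 0.0385
  x=3: 3/8 × log_e[(3/8)/(1/7)] = 3/8 × 0.9651 = 0.3619

D_KL(P||Q) = 0.2006 nats

Note: KL divergence is always non-negative and equals 0 iff P = Q.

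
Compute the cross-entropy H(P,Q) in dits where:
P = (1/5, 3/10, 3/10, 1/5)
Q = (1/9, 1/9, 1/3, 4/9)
0.6907 dits

Cross-entropy: H(P,Q) = -Σ p(x) log q(x)

Alternatively: H(P,Q) = H(P) + D_KL(P||Q)
H(P) = 0.5933 dits
D_KL(P||Q) = 0.0974 dits

H(P,Q) = 0.5933 + 0.0974 = 0.6907 dits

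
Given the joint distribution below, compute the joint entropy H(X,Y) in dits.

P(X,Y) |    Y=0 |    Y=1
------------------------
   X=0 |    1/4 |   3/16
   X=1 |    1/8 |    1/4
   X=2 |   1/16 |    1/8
0.7384 dits

Joint entropy is H(X,Y) = -Σ_{x,y} p(x,y) log p(x,y).

Summing over all non-zero entries:
H(X,Y) = -[1/4·log_10(1/4) + 3/16·log_10(3/16) + 1/8·log_10(1/8) + 1/4·log_10(1/4) + 1/16·log_10(1/16) + 1/8·log_10(1/8)]
H(X,Y) = 0.7384 dits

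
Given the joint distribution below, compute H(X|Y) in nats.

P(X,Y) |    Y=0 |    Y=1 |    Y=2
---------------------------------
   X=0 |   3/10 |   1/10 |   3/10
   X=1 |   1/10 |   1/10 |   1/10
0.5885 nats

Using the chain rule: H(X|Y) = H(X,Y) - H(Y)

First, compute H(X,Y) = 1.6434 nats

Marginal P(Y) = (2/5, 1/5, 2/5)
H(Y) = 1.0549 nats

H(X|Y) = H(X,Y) - H(Y) = 1.6434 - 1.0549 = 0.5885 nats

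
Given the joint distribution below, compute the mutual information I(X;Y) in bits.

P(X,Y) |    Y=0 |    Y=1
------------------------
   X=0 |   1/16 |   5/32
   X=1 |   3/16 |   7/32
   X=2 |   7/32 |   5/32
0.0364 bits

Mutual information: I(X;Y) = H(X) + H(Y) - H(X,Y)

Marginals:
P(X) = (7/32, 13/32, 3/8), H(X) = 1.5382 bits
P(Y) = (15/32, 17/32), H(Y) = 0.9972 bits

Joint entropy: H(X,Y) = 2.4990 bits

I(X;Y) = 1.5382 + 0.9972 - 2.4990 = 0.0364 bits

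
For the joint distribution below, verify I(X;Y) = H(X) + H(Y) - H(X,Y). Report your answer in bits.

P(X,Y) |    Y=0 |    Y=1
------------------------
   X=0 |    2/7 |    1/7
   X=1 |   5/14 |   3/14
I(X;Y) = 0.0013 bits

Mutual information has multiple equivalent forms:
- I(X;Y) = H(X) - H(X|Y)
- I(X;Y) = H(Y) - H(Y|X)
- I(X;Y) = H(X) + H(Y) - H(X,Y)

Computing all quantities:
H(X) = 0.9852, H(Y) = 0.9403, H(X,Y) = 1.9242
H(X|Y) = 0.9839, H(Y|X) = 0.9389

Verification:
H(X) - H(X|Y) = 0.9852 - 0.9839 = 0.0013
H(Y) - H(Y|X) = 0.9403 - 0.9389 = 0.0013
H(X) + H(Y) - H(X,Y) = 0.9852 + 0.9403 - 1.9242 = 0.0013

All forms give I(X;Y) = 0.0013 bits. ✓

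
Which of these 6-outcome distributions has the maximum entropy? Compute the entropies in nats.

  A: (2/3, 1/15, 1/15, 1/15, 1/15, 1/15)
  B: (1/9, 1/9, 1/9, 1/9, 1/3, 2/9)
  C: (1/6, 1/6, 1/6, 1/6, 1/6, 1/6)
C

For a discrete distribution over n outcomes, entropy is maximized by the uniform distribution.

Computing entropies:
H(A) = 1.1730 nats
H(B) = 1.6770 nats
H(C) = 1.7918 nats

The uniform distribution (where all probabilities equal 1/6) achieves the maximum entropy of log_e(6) = 1.7918 nats.

Distribution C has the highest entropy.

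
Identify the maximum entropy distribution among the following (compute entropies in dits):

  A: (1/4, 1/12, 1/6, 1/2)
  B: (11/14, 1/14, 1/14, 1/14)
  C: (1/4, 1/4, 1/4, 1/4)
C

For a discrete distribution over n outcomes, entropy is maximized by the uniform distribution.

Computing entropies:
H(A) = 0.5207 dits
H(B) = 0.3279 dits
H(C) = 0.6021 dits

The uniform distribution (where all probabilities equal 1/4) achieves the maximum entropy of log_10(4) = 0.6021 dits.

Distribution C has the highest entropy.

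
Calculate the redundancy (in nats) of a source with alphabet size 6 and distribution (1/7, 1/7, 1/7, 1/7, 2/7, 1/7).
0.0439 nats

Redundancy measures how far a source is from maximum entropy:
R = H_max - H(X)

Maximum entropy for 6 symbols: H_max = log_e(6) = 1.7918 nats
Actual entropy: H(X) = 1.7479 nats
Redundancy: R = 1.7918 - 1.7479 = 0.0439 nats

This redundancy represents potential for compression: the source could be compressed by 0.0439 nats per symbol.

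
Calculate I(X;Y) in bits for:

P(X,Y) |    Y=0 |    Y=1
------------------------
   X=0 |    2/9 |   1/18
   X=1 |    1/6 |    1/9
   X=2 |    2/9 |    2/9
0.0494 bits

Mutual information: I(X;Y) = H(X) + H(Y) - H(X,Y)

Marginals:
P(X) = (5/18, 5/18, 4/9), H(X) = 1.5466 bits
P(Y) = (11/18, 7/18), H(Y) = 0.9641 bits

Joint entropy: H(X,Y) = 2.4613 bits

I(X;Y) = 1.5466 + 0.9641 - 2.4613 = 0.0494 bits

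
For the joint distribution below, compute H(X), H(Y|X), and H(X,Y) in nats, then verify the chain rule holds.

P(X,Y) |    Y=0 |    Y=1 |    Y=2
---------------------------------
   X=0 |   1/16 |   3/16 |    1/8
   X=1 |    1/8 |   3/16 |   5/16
H(X,Y) = 1.6844, H(X) = 0.6616, H(Y|X) = 1.0228 (all in nats)

Chain rule: H(X,Y) = H(X) + H(Y|X)

Left side — joint entropy directly:
H(X,Y) = -Σ p(x,y) log p(x,y) = 1.6844 nats

Right side — compute H(Y|X) from the conditional distributions:
P(X) = (3/8, 5/8), so H(X) = 0.6616 nats
H(Y|X) = Σ_x P(X=x) · H(Y|X=x):
  P(Y|X=0) = (1/6, 1/2, 1/3), H(Y|X=0) = 1.0114, weight P(X=0) = 3/8
  P(Y|X=1) = (1/5, 3/10, 1/2), H(Y|X=1) = 1.0297, weight P(X=1) = 5/8
H(Y|X) = 1.0228 nats

H(X) + H(Y|X) = 0.6616 + 1.0228 = 1.6844 nats

Both sides equal 1.6844 nats. ✓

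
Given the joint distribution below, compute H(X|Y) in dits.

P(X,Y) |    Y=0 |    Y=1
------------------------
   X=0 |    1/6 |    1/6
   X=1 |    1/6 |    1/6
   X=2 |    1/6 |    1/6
0.4771 dits

Using the chain rule: H(X|Y) = H(X,Y) - H(Y)

First, compute H(X,Y) = 0.7782 dits

Marginal P(Y) = (1/2, 1/2)
H(Y) = 0.3010 dits

H(X|Y) = H(X,Y) - H(Y) = 0.7782 - 0.3010 = 0.4771 dits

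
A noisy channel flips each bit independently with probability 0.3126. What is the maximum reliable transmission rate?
0.1038 bits

For a binary symmetric channel (BSC) with error probability p:
Capacity C = 1 - H(p) bits per symbol

where H(p) = -p log₂(p) - (1-p) log₂(1-p) is the binary entropy function.

H(0.3126) = 0.8962 bits
C = 1 - 0.8962 = 0.1038 bits per symbol

This means we can reliably transmit up to 0.1038 bits of information per channel use.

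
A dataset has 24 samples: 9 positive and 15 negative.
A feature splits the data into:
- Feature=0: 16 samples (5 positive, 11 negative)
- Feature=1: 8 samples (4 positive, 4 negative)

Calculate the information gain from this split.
0.0237 bits

Information Gain = H(Y) - H(Y|Feature)

Before split:
P(positive) = 9/24 = 0.3750
H(Y) = 0.9544 bits

After split:
Feature=0: H = 0.8960 bits (weight = 16/24)
Feature=1: H = 1.0000 bits (weight = 8/24)
H(Y|Feature) = (16/24)×0.8960 + (8/24)×1.0000 = 0.9307 bits

Information Gain = 0.9544 - 0.9307 = 0.0237 bits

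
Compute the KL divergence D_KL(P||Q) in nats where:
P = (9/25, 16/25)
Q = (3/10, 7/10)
0.0083 nats

KL divergence: D_KL(P||Q) = Σ p(x) log(p(x)/q(x))

Computing term by term:
  x=0: 9/25 × log_e[(9/25)/(3/10)] = 9/25 × 0.1823 = 0.0656
  x=1: 16/25 × log_e[(16/25)/(7/10)] = 16/25 × -0.0896 = -0.0574

D_KL(P||Q) = 0.0083 nats

Note: KL divergence is always non-negative and equals 0 iff P = Q.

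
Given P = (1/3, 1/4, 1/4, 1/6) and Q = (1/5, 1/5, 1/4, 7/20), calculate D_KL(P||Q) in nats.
0.1024 nats

KL divergence: D_KL(P||Q) = Σ p(x) log(p(x)/q(x))

Computing term by term:
  x=0: 1/3 × log_e[(1/3)/(1/5)] = 1/3 × 0.5108 = 0.1703
  x=1: 1/4 × log_e[(1/4)/(1/5)] = 1/4 × 0.2231 = 0.0558
  x=2: 1/4 × log_e[(1/4)/(1/4)] = 1/4 × 0.0000 = 0.0000
  x=3: 1/6 × log_e[(1/6)/(7/20)] = 1/6 × -0.7419 = -0.1237

D_KL(P||Q) = 0.1024 nats

Note: KL divergence is always non-negative and equals 0 iff P = Q.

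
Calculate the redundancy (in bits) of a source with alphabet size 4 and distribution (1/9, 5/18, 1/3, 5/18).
0.0928 bits

Redundancy measures how far a source is from maximum entropy:
R = H_max - H(X)

Maximum entropy for 4 symbols: H_max = log_2(4) = 2.0000 bits
Actual entropy: H(X) = 1.9072 bits
Redundancy: R = 2.0000 - 1.9072 = 0.0928 bits

This redundancy represents potential for compression: the source could be compressed by 0.0928 bits per symbol.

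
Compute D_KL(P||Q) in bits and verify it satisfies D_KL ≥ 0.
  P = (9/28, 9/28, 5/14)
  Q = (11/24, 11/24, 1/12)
0.4208 bits

KL divergence satisfies the Gibbs inequality: D_KL(P||Q) ≥ 0 for all distributions P, Q.

D_KL(P||Q) = Σ p(x) log(p(x)/q(x))
Term by term:
  x=0: 9/28 × log_2[(9/28)/(11/24)] = -0.1645
  x=1: 9/28 × log_2[(9/28)/(11/24)] = -0.1645
  x=2: 5/14 × log_2[(5/14)/(1/12)] = 0.7498
D_KL(P||Q) = 0.4208 bits

D_KL(P||Q) = 0.4208 ≥ 0 ✓

This non-negativity is a fundamental property: relative entropy cannot be negative because it measures how different Q is from P.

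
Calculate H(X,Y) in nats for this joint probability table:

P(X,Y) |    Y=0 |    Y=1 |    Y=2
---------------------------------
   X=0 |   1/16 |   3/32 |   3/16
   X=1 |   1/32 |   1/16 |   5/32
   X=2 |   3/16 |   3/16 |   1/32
2.0168 nats

Joint entropy is H(X,Y) = -Σ_{x,y} p(x,y) log p(x,y).

Summing over all non-zero entries:
H(X,Y) = -[1/16·log_e(1/16) + 3/32·log_e(3/32) + 3/16·log_e(3/16) + 1/32·log_e(1/32) + 1/16·log_e(1/16) + 5/32·log_e(5/32) + 3/16·log_e(3/16) + 3/16·log_e(3/16) + 1/32·log_e(1/32)]
H(X,Y) = 2.0168 nats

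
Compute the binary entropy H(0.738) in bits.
0.8297 bits

The binary entropy function is:
H(p) = -p log(p) - (1-p) log(1-p)

H(0.738) = -0.738 × log_2(0.738) - 0.262 × log_2(0.262)
H(0.738) = 0.8297 bits

Note: Binary entropy is maximized at p=0.5 (H=1 bit) and minimized at p=0 or p=1 (H=0).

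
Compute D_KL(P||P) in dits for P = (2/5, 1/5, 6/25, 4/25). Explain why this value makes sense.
0.0000 dits

KL divergence satisfies the Gibbs inequality: D_KL(P||Q) ≥ 0 for all distributions P, Q.

D_KL(P||Q) = Σ p(x) log(p(x)/q(x))
Each term is p(x) × log_10(p(x)/p(x)) = p(x) × log_10(1) = 0, so the sum is 0.
D_KL(P||Q) = 0.0000 dits

When P = Q, the KL divergence is exactly 0, as there is no 'divergence' between identical distributions.

This non-negativity is a fundamental property: relative entropy cannot be negative because it measures how different Q is from P.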